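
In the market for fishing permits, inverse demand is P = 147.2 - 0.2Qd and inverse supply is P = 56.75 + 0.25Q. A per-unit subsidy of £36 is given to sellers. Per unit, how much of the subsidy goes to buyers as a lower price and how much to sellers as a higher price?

Buyers gain £16 per unit; sellers gain £20 per unit

Pre-subsidy: 147.2 - 0.2Q = 56.75 + 0.25Q gives Q* = 201 and P* = 107.
With the subsidy, sellers receive Ps = Pb + 36 for each unit, where Pb is the price buyers pay.
On the curves, Pb = 147.2 - 0.2Q and Ps = 56.75 + 0.25Q; the wedge Ps − Pb = 36 gives 56.75 + 0.25Q − (147.2 - 0.2Q) = 36, so Q' = 281.
Then Pb = 147.2 − 0.2·281 = 91 and Ps = 56.75 + 0.25·281 = 127.
Buyers' price falls by P* − Pb = 107 − 91 = 16; sellers' price rises by Ps − P* = 127 − 107 = 20.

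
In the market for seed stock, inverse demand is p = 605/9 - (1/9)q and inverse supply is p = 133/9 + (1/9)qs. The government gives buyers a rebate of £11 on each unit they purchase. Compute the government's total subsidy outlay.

Pre-subsidy: 605/9 - (1/9)q = 133/9 + (1/9)q gives q* = 236 and p* = 41.
With the rebate, buyers effectively pay pb = ps − 11, where ps is the price sellers receive.
On the curves, pb = 605/9 - (1/9)q and ps = 133/9 + (1/9)q; the wedge ps − pb = 11 gives 133/9 + (1/9)q − (605/9 - (1/9)q) = 11, so q' = 285.5.
Then pb = 605/9 − (1/9)·285.5 = 35.5 and ps = 133/9 + (1/9)·285.5 = 46.5.
Government outlay = subsidy × quantity = 11 × 285.5 = 3140.5.

Government cost = £3140.5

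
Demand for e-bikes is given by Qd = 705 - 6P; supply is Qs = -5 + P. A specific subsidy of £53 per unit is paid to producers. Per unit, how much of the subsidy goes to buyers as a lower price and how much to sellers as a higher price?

Pre-subsidy: 705 - 6P = -5 + P gives P* = 710/7, Q* = 675/7.
With the subsidy, sellers receive Ps = Pb + 53 for each unit, where Pb is the price buyers pay.
Supply in terms of Pb becomes Qs = -5 + 1(Pb + 53) = 48 + Pb. Setting this equal to demand: 705 - 6Pb = 48 + Pb, so Pb = 657/7.
Sellers receive Ps = 657/7 + 53 = 1028/7; Q' = 705 − 6·(657/7) = 993/7.
Buyers' price falls by P* − Pb = 710/7 − 657/7 = 53/7; sellers' price rises by Ps − P* = 1028/7 − 710/7 = 318/7.

Buyers gain 53/7 per unit; sellers gain 318/7 per unit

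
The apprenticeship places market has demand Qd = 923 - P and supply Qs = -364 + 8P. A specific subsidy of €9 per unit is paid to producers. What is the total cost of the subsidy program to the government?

Government cost = €7092

Pre-subsidy: 923 - P = -364 + 8P gives P* = 143, Q* = 780.
With the subsidy, sellers receive Ps = Pb + 9 for each unit, where Pb is the price buyers pay.
Supply in terms of Pb becomes Qs = -364 + 8(Pb + 9) = -292 + 8Pb. Setting this equal to demand: 923 - Pb = -292 + 8Pb, so Pb = 135.
Sellers receive Ps = 135 + 9 = 144; Q' = 923 − 1·135 = 788.
Government outlay = subsidy × quantity = 9 × 788 = 7092.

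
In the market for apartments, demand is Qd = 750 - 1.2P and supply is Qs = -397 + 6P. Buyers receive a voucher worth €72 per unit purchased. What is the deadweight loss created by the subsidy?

Pre-subsidy: 750 - 1.2P = -397 + 6P gives P* = 5735/36, Q* = 3353/6.
With the rebate, buyers effectively pay Pb = Ps − 72, where Ps is the price sellers receive.
Demand in terms of Ps becomes Qd = 750 − 1.2(Ps − 72) = 836.4 - 1.2Ps. Setting this equal to supply: 836.4 - 1.2Ps = -397 + 6Ps, so Ps = 6167/36.
Buyers pay Pb = 6167/36 − 72 = 3575/36; Q' = -397 + 6·(6167/36) = 3785/6.
The subsidy expands output by 3785/6 − 3353/6 = 72 past the efficient level; on those units the gap between marginal cost and willingness to pay runs from 0 up to 72.
DWL = ½ × 72 × 72 = 2592.

Deadweight loss = €2592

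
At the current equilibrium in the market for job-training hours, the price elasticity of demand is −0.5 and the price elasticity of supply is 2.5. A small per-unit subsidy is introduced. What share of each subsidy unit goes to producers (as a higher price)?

For a small subsidy around the equilibrium, the benefit split depends on the relative slopes, which at a point are proportional to the elasticities.
Buyer share = εs/(εs + |εd|) = 2.5/(2.5 + 0.5) = 5/6; seller share = |εd|/(εs + |εd|) = 1/6.
So producers capture 1/6 of the subsidy.

Producer share = 1/6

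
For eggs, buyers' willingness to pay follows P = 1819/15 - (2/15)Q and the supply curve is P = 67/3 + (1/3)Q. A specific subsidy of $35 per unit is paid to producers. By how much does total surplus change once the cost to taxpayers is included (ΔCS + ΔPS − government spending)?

Net change in total surplus = -$1312.5

Pre-subsidy: 1819/15 - (2/15)Q = 67/3 + (1/3)Q gives Q* = 212 and P* = 93.
With the subsidy, sellers receive Ps = Pb + 35 for each unit, where Pb is the price buyers pay.
On the curves, Pb = 1819/15 - (2/15)Q and Ps = 67/3 + (1/3)Q; the wedge Ps − Pb = 35 gives 67/3 + (1/3)Q − (1819/15 - (2/15)Q) = 35, so Q' = 287.
Then Pb = 1819/15 − (2/15)·287 = 83 and Ps = 67/3 + (1/3)·287 = 118.
ΔCS = ½(212 + 287)(93 − 83) = 2495; ΔPS = ½(212 + 287)(118 − 93) = 6237.5.
Government spending = 35 × 287 = 10045.
Net change = 2495 + 6237.5 − 10045 = -1312.5. The loss equals the DWL triangle ½·35·75.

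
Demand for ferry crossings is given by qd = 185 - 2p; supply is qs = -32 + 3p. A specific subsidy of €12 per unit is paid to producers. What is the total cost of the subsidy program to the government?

Pre-subsidy: 185 - 2p = -32 + 3p gives p* = 43.4, q* = 98.2.
With the subsidy, sellers receive ps = pb + 12 for each unit, where pb is the price buyers pay.
Supply in terms of pb becomes qs = -32 + 3(pb + 12) = 4 + 3pb. Setting this equal to demand: 185 - 2pb = 4 + 3pb, so pb = 36.2.
Sellers receive ps = 36.2 + 12 = 48.2; q' = 185 − 2·36.2 = 112.6.
Government outlay = subsidy × quantity = 12 × 112.6 = 1351.2.

Government cost = €1351.2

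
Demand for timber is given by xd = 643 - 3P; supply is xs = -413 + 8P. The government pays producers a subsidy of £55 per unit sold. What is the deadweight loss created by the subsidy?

Deadweight loss = £3300

Pre-subsidy: 643 - 3P = -413 + 8P gives P* = 96, x* = 355.
With the subsidy, sellers receive Ps = Pb + 55 for each unit, where Pb is the price buyers pay.
Supply in terms of Pb becomes xs = -413 + 8(Pb + 55) = 27 + 8Pb. Setting this equal to demand: 643 - 3Pb = 27 + 8Pb, so Pb = 56.
Sellers receive Ps = 56 + 55 = 111; x' = 643 − 3·56 = 475.
The subsidy expands output by 475 − 355 = 120 past the efficient level; on those units the gap between marginal cost and willingness to pay runs from 0 up to 55.
DWL = ½ × 55 × 120 = 3300.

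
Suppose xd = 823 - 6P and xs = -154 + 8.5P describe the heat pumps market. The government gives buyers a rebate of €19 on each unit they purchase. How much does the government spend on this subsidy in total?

Pre-subsidy: 823 - 6P = -154 + 8.5P gives P* = 1954/29, x* = 12143/29.
With the rebate, buyers effectively pay Pb = Ps − 19, where Ps is the price sellers receive.
Demand in terms of Ps becomes xd = 823 − 6(Ps − 19) = 937 - 6Ps. Setting this equal to supply: 937 - 6Ps = -154 + 8.5Ps, so Ps = 2182/29.
Buyers pay Pb = 2182/29 − 19 = 1631/29; x' = -154 + 8.5·(2182/29) = 14081/29.
Government outlay = subsidy × quantity = 19 × 14081/29 = 267539/29.

Government cost = 267539/29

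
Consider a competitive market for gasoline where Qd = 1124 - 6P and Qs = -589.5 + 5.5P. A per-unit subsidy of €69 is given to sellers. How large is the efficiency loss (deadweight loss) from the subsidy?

Deadweight loss = €6831

Pre-subsidy: 1124 - 6P = -589.5 + 5.5P gives P* = 149, Q* = 230.
With the subsidy, sellers receive Ps = Pb + 69 for each unit, where Pb is the price buyers pay.
Supply in terms of Pb becomes Qs = -589.5 + 5.5(Pb + 69) = -210 + 5.5Pb. Setting this equal to demand: 1124 - 6Pb = -210 + 5.5Pb, so Pb = 116.
Sellers receive Ps = 116 + 69 = 185; Q' = 1124 − 6·116 = 428.
The subsidy expands output by 428 − 230 = 198 past the efficient level; on those units the gap between marginal cost and willingness to pay runs from 0 up to 69.
DWL = ½ × 69 × 198 = 6831.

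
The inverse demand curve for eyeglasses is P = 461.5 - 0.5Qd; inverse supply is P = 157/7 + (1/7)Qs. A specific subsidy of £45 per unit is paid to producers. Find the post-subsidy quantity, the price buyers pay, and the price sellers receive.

Pre-subsidy: 461.5 - 0.5Q = 157/7 + (1/7)Q gives Q* = 683 and P* = 120.
With the subsidy, sellers receive Ps = Pb + 45 for each unit, where Pb is the price buyers pay.
On the curves, Pb = 461.5 - 0.5Q and Ps = 157/7 + (1/7)Q; the wedge Ps − Pb = 45 gives 157/7 + (1/7)Q − (461.5 - 0.5Q) = 45, so Q' = 753.
Then Pb = 461.5 − 0.5·753 = 85 and Ps = 157/7 + (1/7)·753 = 130.

Q' = 753; buyers pay £85; sellers receive £130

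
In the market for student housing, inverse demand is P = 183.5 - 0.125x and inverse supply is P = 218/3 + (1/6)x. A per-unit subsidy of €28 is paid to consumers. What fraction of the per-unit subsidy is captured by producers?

Pre-subsidy: 183.5 - 0.125x = 218/3 + (1/6)x gives x* = 380 and P* = 136.
With the rebate, buyers effectively pay Pb = Ps − 28, where Ps is the price sellers receive.
On the curves, Pb = 183.5 - 0.125x and Ps = 218/3 + (1/6)x; the wedge Ps − Pb = 28 gives 218/3 + (1/6)x − (183.5 - 0.125x) = 28, so x' = 476.
Then Pb = 183.5 − 0.125·476 = 124 and Ps = 218/3 + (1/6)·476 = 152.
Buyers' price falls by P* − Pb = 136 − 124 = 12; sellers' price rises by Ps − P* = 152 − 136 = 16.
So producers capture 16/28 = 4/7 of each unit of subsidy.

Producer share = 4/7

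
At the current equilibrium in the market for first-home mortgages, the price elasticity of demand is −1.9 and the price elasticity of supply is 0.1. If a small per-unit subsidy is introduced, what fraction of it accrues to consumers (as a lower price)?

Consumer share = 0.05

For a small subsidy around the equilibrium, the benefit split depends on the relative slopes, which at a point are proportional to the elasticities.
Buyer share = εs/(εs + |εd|) = 0.1/(0.1 + 1.9) = 0.05; seller share = |εd|/(εs + |εd|) = 0.95.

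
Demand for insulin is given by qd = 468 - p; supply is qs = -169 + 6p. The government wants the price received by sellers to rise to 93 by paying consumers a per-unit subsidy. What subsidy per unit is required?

At a seller price of 93, quantity supplied is -169 + 6·93 = 389.
Buyers absorb 389 only when they pay pb with 468 − 1·pb = 389, i.e. pb = 79.
s = ps − pb = 93 − 79 = 14.

Required subsidy s = 14 per unit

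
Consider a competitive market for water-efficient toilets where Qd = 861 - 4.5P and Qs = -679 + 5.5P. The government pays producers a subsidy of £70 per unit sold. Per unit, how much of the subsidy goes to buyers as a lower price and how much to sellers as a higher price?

Pre-subsidy: 861 - 4.5P = -679 + 5.5P gives P* = 154, Q* = 168.
With the subsidy, sellers receive Ps = Pb + 70 for each unit, where Pb is the price buyers pay.
Supply in terms of Pb becomes Qs = -679 + 5.5(Pb + 70) = -294 + 5.5Pb. Setting this equal to demand: 861 - 4.5Pb = -294 + 5.5Pb, so Pb = 115.5.
Sellers receive Ps = 115.5 + 70 = 185.5; Q' = 861 − 4.5·115.5 = 341.25.
Buyers' price falls by P* − Pb = 154 − 115.5 = 38.5; sellers' price rises by Ps − P* = 185.5 − 154 = 31.5.

Buyers gain £38.5 per unit; sellers gain £31.5 per unit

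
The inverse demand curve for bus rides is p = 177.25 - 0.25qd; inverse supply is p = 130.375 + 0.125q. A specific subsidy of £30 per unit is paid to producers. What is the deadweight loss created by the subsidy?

Pre-subsidy: 177.25 - 0.25q = 130.375 + 0.125q gives q* = 125 and p* = 146.
With the subsidy, sellers receive ps = pb + 30 for each unit, where pb is the price buyers pay.
On the curves, pb = 177.25 - 0.25q and ps = 130.375 + 0.125q; the wedge ps − pb = 30 gives 130.375 + 0.125q − (177.25 - 0.25q) = 30, so q' = 205.
Then pb = 177.25 − 0.25·205 = 126 and ps = 130.375 + 0.125·205 = 156.
The subsidy expands output by 205 − 125 = 80 past the efficient level; on those units the gap between marginal cost and willingness to pay runs from 0 up to 30.
DWL = ½ × 30 × 80 = 1200.

Deadweight loss = £1200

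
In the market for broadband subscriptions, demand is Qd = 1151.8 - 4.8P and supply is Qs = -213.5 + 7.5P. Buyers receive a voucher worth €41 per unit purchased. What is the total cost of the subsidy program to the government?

Pre-subsidy: 1151.8 - 4.8P = -213.5 + 7.5P gives P* = 111, Q* = 619.
With the rebate, buyers effectively pay Pb = Ps − 41, where Ps is the price sellers receive.
Demand in terms of Ps becomes Qd = 1151.8 − 4.8(Ps − 41) = 1348.6 - 4.8Ps. Setting this equal to supply: 1348.6 - 4.8Ps = -213.5 + 7.5Ps, so Ps = 127.
Buyers pay Pb = 127 − 41 = 86; Q' = -213.5 + 7.5·127 = 739.
Government outlay = subsidy × quantity = 41 × 739 = 30299.

Government cost = €30299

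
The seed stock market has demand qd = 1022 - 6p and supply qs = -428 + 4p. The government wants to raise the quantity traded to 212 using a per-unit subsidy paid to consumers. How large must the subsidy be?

At q = 212, invert demand for the buyer price: pb = (1022 − 212)/6 = 135; invert supply for the seller price: ps = (212 − (-428))/4 = 160.
The subsidy must fill the gap: s = ps − pb = 160 − 135 = 25.

Required subsidy s = 25 per unit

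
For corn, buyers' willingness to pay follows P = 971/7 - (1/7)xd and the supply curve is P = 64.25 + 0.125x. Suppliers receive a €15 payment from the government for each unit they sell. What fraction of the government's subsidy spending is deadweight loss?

Pre-subsidy: 971/7 - (1/7)x = 64.25 + 0.125x gives x* = 278 and P* = 99.
With the subsidy, sellers receive Ps = Pb + 15 for each unit, where Pb is the price buyers pay.
On the curves, Pb = 971/7 - (1/7)x and Ps = 64.25 + 0.125x; the wedge Ps − Pb = 15 gives 64.25 + 0.125x − (971/7 - (1/7)x) = 15, so x' = 334.
Then Pb = 971/7 − (1/7)·334 = 91 and Ps = 64.25 + 0.125·334 = 106.
ΔCS = ½(278 + 334)(99 − 91) = 2448; ΔPS = ½(278 + 334)(106 − 99) = 2142.
Government spending = 15 × 334 = 5010.
DWL = ½ × 15 × (334 − 278) = 420; fraction = 420 / 5010 = 14/167.

DWL / government spending = 14/167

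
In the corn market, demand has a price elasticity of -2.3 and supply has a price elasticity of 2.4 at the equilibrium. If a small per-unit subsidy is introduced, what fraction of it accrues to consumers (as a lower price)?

Consumer share = 24/47

For a small subsidy around the equilibrium, the benefit split depends on the relative slopes, which at a point are proportional to the elasticities.
Buyer share = εs/(εs + |εd|) = 2.4/(2.4 + 2.3) = 24/47; seller share = |εd|/(εs + |εd|) = 23/47.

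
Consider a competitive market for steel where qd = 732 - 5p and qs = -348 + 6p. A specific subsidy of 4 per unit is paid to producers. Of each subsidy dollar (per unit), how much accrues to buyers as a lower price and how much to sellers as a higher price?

Buyers gain 24/11 per unit; sellers gain 20/11 per unit

Pre-subsidy: 732 - 5p = -348 + 6p gives p* = 1080/11, q* = 2652/11.
With the subsidy, sellers receive ps = pb + 4 for each unit, where pb is the price buyers pay.
Supply in terms of pb becomes qs = -348 + 6(pb + 4) = -324 + 6pb. Setting this equal to demand: 732 - 5pb = -324 + 6pb, so pb = 96.
Sellers receive ps = 96 + 4 = 100; q' = 732 − 5·96 = 252.
Buyers' price falls by p* − pb = 1080/11 − 96 = 24/11; sellers' price rises by ps − p* = 100 − 1080/11 = 20/11.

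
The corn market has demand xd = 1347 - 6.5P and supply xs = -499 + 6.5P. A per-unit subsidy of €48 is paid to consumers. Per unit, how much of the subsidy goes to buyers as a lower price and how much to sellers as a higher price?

Buyers gain €24 per unit; sellers gain €24 per unit

Pre-subsidy: 1347 - 6.5P = -499 + 6.5P gives P* = 142, x* = 424.
With the rebate, buyers effectively pay Pb = Ps − 48, where Ps is the price sellers receive.
Demand in terms of Ps becomes xd = 1347 − 6.5(Ps − 48) = 1659 - 6.5Ps. Setting this equal to supply: 1659 - 6.5Ps = -499 + 6.5Ps, so Ps = 166.
Buyers pay Pb = 166 − 48 = 118; x' = -499 + 6.5·166 = 580.
Buyers' price falls by P* − Pb = 142 − 118 = 24; sellers' price rises by Ps − P* = 166 − 142 = 24.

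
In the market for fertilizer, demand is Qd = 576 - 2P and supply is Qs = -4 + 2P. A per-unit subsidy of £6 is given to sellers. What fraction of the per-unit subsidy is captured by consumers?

Consumer share = 0.5

Pre-subsidy: 576 - 2P = -4 + 2P gives P* = 145, Q* = 286.
With the subsidy, sellers receive Ps = Pb + 6 for each unit, where Pb is the price buyers pay.
Supply in terms of Pb becomes Qs = -4 + 2(Pb + 6) = 8 + 2Pb. Setting this equal to demand: 576 - 2Pb = 8 + 2Pb, so Pb = 142.
Sellers receive Ps = 142 + 6 = 148; Q' = 576 − 2·142 = 292.
Buyers' price falls by P* − Pb = 145 − 142 = 3; sellers' price rises by Ps − P* = 148 − 145 = 3.
So consumers capture 3/6 = 0.5 of each unit of subsidy.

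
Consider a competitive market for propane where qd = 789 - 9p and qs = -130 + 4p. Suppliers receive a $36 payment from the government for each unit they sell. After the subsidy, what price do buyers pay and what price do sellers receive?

Pre-subsidy: 789 - 9p = -130 + 4p gives p* = 919/13, q* = 1986/13.
With the subsidy, sellers receive ps = pb + 36 for each unit, where pb is the price buyers pay.
Supply in terms of pb becomes qs = -130 + 4(pb + 36) = 14 + 4pb. Setting this equal to demand: 789 - 9pb = 14 + 4pb, so pb = 775/13.
Sellers receive ps = 775/13 + 36 = 1243/13; q' = 789 − 9·(775/13) = 3282/13.

Buyers pay 775/13; sellers receive 1243/13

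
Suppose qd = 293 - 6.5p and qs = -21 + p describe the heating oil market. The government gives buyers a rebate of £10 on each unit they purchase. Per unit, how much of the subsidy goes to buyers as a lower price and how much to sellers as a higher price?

Buyers gain 4/3 per unit; sellers gain 26/3 per unit

Pre-subsidy: 293 - 6.5p = -21 + p gives p* = 628/15, q* = 313/15.
With the rebate, buyers effectively pay pb = ps − 10, where ps is the price sellers receive.
Demand in terms of ps becomes qd = 293 − 6.5(ps − 10) = 358 - 6.5ps. Setting this equal to supply: 358 - 6.5ps = -21 + ps, so ps = 758/15.
Buyers pay pb = 758/15 − 10 = 608/15; q' = -21 + 1·(758/15) = 443/15.
Buyers' price falls by p* − pb = 628/15 − 608/15 = 4/3; sellers' price rises by ps − p* = 758/15 − 628/15 = 26/3.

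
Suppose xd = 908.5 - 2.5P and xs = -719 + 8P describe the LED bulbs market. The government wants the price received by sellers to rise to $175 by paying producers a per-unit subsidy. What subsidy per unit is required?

Required subsidy s = $84 per unit

At a seller price of 175, quantity supplied is -719 + 8·175 = 681.
Buyers absorb 681 only when they pay Pb with 908.5 − 2.5·Pb = 681, i.e. Pb = 91.
s = Ps − Pb = 175 − 91 = 84.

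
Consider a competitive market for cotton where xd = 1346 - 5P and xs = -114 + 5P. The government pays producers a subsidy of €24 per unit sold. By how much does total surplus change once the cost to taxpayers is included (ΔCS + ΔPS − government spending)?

Net change in total surplus = -€720

Pre-subsidy: 1346 - 5P = -114 + 5P gives P* = 146, x* = 616.
With the subsidy, sellers receive Ps = Pb + 24 for each unit, where Pb is the price buyers pay.
Supply in terms of Pb becomes xs = -114 + 5(Pb + 24) = 6 + 5Pb. Setting this equal to demand: 1346 - 5Pb = 6 + 5Pb, so Pb = 134.
Sellers receive Ps = 134 + 24 = 158; x' = 1346 − 5·134 = 676.
ΔCS = ½(616 + 676)(146 − 134) = 7752; ΔPS = ½(616 + 676)(158 − 146) = 7752.
Government spending = 24 × 676 = 16224.
Net change = 7752 + 7752 − 16224 = -720. The loss equals the DWL triangle ½·24·60.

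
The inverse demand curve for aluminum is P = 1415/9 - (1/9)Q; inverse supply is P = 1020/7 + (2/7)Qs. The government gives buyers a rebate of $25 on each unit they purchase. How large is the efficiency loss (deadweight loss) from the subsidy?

Deadweight loss = $787.5

Pre-subsidy: 1415/9 - (1/9)Q = 1020/7 + (2/7)Q gives Q* = 29 and P* = 154.
With the rebate, buyers effectively pay Pb = Ps − 25, where Ps is the price sellers receive.
On the curves, Pb = 1415/9 - (1/9)Q and Ps = 1020/7 + (2/7)Q; the wedge Ps − Pb = 25 gives 1020/7 + (2/7)Q − (1415/9 - (1/9)Q) = 25, so Q' = 92.
Then Pb = 1415/9 − (1/9)·92 = 147 and Ps = 1020/7 + (2/7)·92 = 172.
The subsidy expands output by 92 − 29 = 63 past the efficient level; on those units the gap between marginal cost and willingness to pay runs from 0 up to 25.
DWL = ½ × 25 × 63 = 787.5.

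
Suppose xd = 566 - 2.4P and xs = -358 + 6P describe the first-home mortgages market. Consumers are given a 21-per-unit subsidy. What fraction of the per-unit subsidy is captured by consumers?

Pre-subsidy: 566 - 2.4P = -358 + 6P gives P* = 110, x* = 302.
With the rebate, buyers effectively pay Pb = Ps − 21, where Ps is the price sellers receive.
Demand in terms of Ps becomes xd = 566 − 2.4(Ps − 21) = 616.4 - 2.4Ps. Setting this equal to supply: 616.4 - 2.4Ps = -358 + 6Ps, so Ps = 116.
Buyers pay Pb = 116 − 21 = 95; x' = -358 + 6·116 = 338.
Buyers' price falls by P* − Pb = 110 − 95 = 15; sellers' price rises by Ps − P* = 116 − 110 = 6.
So consumers capture 15/21 = 5/7 of each unit of subsidy.

Consumer share = 5/7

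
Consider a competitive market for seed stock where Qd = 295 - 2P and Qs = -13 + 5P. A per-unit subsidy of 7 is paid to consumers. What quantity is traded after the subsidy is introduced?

Q' = 217

Pre-subsidy: 295 - 2P = -13 + 5P gives P* = 44, Q* = 207.
With the rebate, buyers effectively pay Pb = Ps − 7, where Ps is the price sellers receive.
Demand in terms of Ps becomes Qd = 295 − 2(Ps − 7) = 309 - 2Ps. Setting this equal to supply: 309 - 2Ps = -13 + 5Ps, so Ps = 46.
Buyers pay Pb = 46 − 7 = 39; Q' = -13 + 5·46 = 217.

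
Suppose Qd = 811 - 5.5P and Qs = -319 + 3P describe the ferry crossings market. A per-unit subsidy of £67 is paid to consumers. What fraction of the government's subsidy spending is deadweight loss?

Pre-subsidy: 811 - 5.5P = -319 + 3P gives P* = 2260/17, Q* = 1357/17.
With the rebate, buyers effectively pay Pb = Ps − 67, where Ps is the price sellers receive.
Demand in terms of Ps becomes Qd = 811 − 5.5(Ps − 67) = 1179.5 - 5.5Ps. Setting this equal to supply: 1179.5 - 5.5Ps = -319 + 3Ps, so Ps = 2997/17.
Buyers pay Pb = 2997/17 − 67 = 1858/17; Q' = -319 + 3·(2997/17) = 3568/17.
ΔCS = ½(1357/17 + 3568/17)(2260/17 − 1858/17) = 989925/289; ΔPS = ½(1357/17 + 3568/17)(2997/17 − 2260/17) = 3629725/578.
Government spending = 67 × 3568/17 = 239056/17.
DWL = ½ × 67 × (3568/17 − 1357/17) = 148137/34; fraction = (148137/34) / (239056/17) = 2211/7136.

DWL / government spending = 2211/7136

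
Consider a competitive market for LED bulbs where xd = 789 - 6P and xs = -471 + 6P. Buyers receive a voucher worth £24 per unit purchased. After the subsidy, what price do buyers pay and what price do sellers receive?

Pre-subsidy: 789 - 6P = -471 + 6P gives P* = 105, x* = 159.
With the rebate, buyers effectively pay Pb = Ps − 24, where Ps is the price sellers receive.
Demand in terms of Ps becomes xd = 789 − 6(Ps − 24) = 933 - 6Ps. Setting this equal to supply: 933 - 6Ps = -471 + 6Ps, so Ps = 117.
Buyers pay Pb = 117 − 24 = 93; x' = -471 + 6·117 = 231.

Buyers pay £93; sellers receive £117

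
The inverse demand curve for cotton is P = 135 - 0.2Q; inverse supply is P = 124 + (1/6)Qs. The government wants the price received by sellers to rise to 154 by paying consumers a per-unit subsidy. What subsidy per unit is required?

Required subsidy s = 55 per unit

At a seller price of 154, quantity supplied is -744 + 6·154 = 180.
Buyers absorb 180 only when they pay Pb = 135 − 0.2·180 = 99.
s = Ps − Pb = 154 − 99 = 55.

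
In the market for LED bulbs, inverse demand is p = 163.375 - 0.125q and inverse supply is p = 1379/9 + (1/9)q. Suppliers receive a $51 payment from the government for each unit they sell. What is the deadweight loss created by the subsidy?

Deadweight loss = $5508

Pre-subsidy: 163.375 - 0.125q = 1379/9 + (1/9)q gives q* = 43 and p* = 158.
With the subsidy, sellers receive ps = pb + 51 for each unit, where pb is the price buyers pay.
On the curves, pb = 163.375 - 0.125q and ps = 1379/9 + (1/9)q; the wedge ps − pb = 51 gives 1379/9 + (1/9)q − (163.375 - 0.125q) = 51, so q' = 259.
Then pb = 163.375 − 0.125·259 = 131 and ps = 1379/9 + (1/9)·259 = 182.
The subsidy expands output by 259 − 43 = 216 past the efficient level; on those units the gap between marginal cost and willingness to pay runs from 0 up to 51.
DWL = ½ × 51 × 216 = 5508.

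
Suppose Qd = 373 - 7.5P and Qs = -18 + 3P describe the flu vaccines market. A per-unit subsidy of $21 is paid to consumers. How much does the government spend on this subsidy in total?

Government cost = $2913

Pre-subsidy: 373 - 7.5P = -18 + 3P gives P* = 782/21, Q* = 656/7.
With the rebate, buyers effectively pay Pb = Ps − 21, where Ps is the price sellers receive.
Demand in terms of Ps becomes Qd = 373 − 7.5(Ps − 21) = 530.5 - 7.5Ps. Setting this equal to supply: 530.5 - 7.5Ps = -18 + 3Ps, so Ps = 1097/21.
Buyers pay Pb = 1097/21 − 21 = 656/21; Q' = -18 + 3·(1097/21) = 971/7.
Government outlay = subsidy × quantity = 21 × 971/7 = 2913.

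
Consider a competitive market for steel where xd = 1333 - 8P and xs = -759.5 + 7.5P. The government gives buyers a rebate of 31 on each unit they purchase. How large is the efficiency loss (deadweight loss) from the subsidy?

Pre-subsidy: 1333 - 8P = -759.5 + 7.5P gives P* = 135, x* = 253.
With the rebate, buyers effectively pay Pb = Ps − 31, where Ps is the price sellers receive.
Demand in terms of Ps becomes xd = 1333 − 8(Ps − 31) = 1581 - 8Ps. Setting this equal to supply: 1581 - 8Ps = -759.5 + 7.5Ps, so Ps = 151.
Buyers pay Pb = 151 − 31 = 120; x' = -759.5 + 7.5·151 = 373.
The subsidy expands output by 373 − 253 = 120 past the efficient level; on those units the gap between marginal cost and willingness to pay runs from 0 up to 31.
DWL = ½ × 31 × 120 = 1860.

Deadweight loss = 1860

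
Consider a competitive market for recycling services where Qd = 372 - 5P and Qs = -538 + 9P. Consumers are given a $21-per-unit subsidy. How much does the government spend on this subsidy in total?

Pre-subsidy: 372 - 5P = -538 + 9P gives P* = 65, Q* = 47.
With the rebate, buyers effectively pay Pb = Ps − 21, where Ps is the price sellers receive.
Demand in terms of Ps becomes Qd = 372 − 5(Ps − 21) = 477 - 5Ps. Setting this equal to supply: 477 - 5Ps = -538 + 9Ps, so Ps = 72.5.
Buyers pay Pb = 72.5 − 21 = 51.5; Q' = -538 + 9·72.5 = 114.5.
Government outlay = subsidy × quantity = 21 × 114.5 = 2404.5.

Government cost = $2404.5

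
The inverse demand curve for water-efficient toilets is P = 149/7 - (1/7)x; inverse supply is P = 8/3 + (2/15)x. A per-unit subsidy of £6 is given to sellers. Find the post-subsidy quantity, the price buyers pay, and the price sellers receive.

x' = 2585/29; buyers pay 248/29; sellers receive 422/29

Pre-subsidy: 149/7 - (1/7)x = 8/3 + (2/15)x gives x* = 1955/29 and P* = 338/29.
With the subsidy, sellers receive Ps = Pb + 6 for each unit, where Pb is the price buyers pay.
On the curves, Pb = 149/7 - (1/7)x and Ps = 8/3 + (2/15)x; the wedge Ps − Pb = 6 gives 8/3 + (2/15)x − (149/7 - (1/7)x) = 6, so x' = 2585/29.
Then Pb = 149/7 − (1/7)·(2585/29) = 248/29 and Ps = 8/3 + (2/15)·(2585/29) = 422/29.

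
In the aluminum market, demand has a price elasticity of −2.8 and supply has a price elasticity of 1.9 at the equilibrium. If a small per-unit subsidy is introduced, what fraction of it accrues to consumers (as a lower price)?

For a small subsidy around the equilibrium, the benefit split depends on the relative slopes, which at a point are proportional to the elasticities.
Buyer share = εs/(εs + |εd|) = 1.9/(1.9 + 2.8) = 19/47; seller share = |εd|/(εs + |εd|) = 28/47.

Consumer share = 19/47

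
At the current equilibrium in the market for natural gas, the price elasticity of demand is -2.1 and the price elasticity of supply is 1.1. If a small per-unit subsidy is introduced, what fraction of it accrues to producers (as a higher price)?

Producer share = 0.65625

For a small subsidy around the equilibrium, the benefit split depends on the relative slopes, which at a point are proportional to the elasticities.
Buyer share = εs/(εs + |εd|) = 1.1/(1.1 + 2.1) = 0.34375; seller share = |εd|/(εs + |εd|) = 0.65625.
So producers capture 0.65625 of the subsidy.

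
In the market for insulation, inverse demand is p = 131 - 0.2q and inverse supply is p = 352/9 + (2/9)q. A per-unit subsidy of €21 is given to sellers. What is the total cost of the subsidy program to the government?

Pre-subsidy: 131 - 0.2q = 352/9 + (2/9)q gives q* = 4135/19 and p* = 1662/19.
With the subsidy, sellers receive ps = pb + 21 for each unit, where pb is the price buyers pay.
On the curves, pb = 131 - 0.2q and ps = 352/9 + (2/9)q; the wedge ps − pb = 21 gives 352/9 + (2/9)q − (131 - 0.2q) = 21, so q' = 5080/19.
Then pb = 131 − 0.2·(5080/19) = 1473/19 and ps = 352/9 + (2/9)·(5080/19) = 1872/19.
Government outlay = subsidy × quantity = 21 × 5080/19 = 106680/19.

Government cost = 106680/19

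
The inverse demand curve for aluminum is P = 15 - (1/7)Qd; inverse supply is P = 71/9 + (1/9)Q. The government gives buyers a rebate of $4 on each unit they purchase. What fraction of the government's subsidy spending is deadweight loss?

DWL / government spending = 0.18

Pre-subsidy: 15 - (1/7)Q = 71/9 + (1/9)Q gives Q* = 28 and P* = 11.
With the rebate, buyers effectively pay Pb = Ps − 4, where Ps is the price sellers receive.
On the curves, Pb = 15 - (1/7)Q and Ps = 71/9 + (1/9)Q; the wedge Ps − Pb = 4 gives 71/9 + (1/9)Q − (15 - (1/7)Q) = 4, so Q' = 43.75.
Then Pb = 15 − (1/7)·43.75 = 8.75 and Ps = 71/9 + (1/9)·43.75 = 12.75.
ΔCS = ½(28 + 43.75)(11 − 8.75) = 80.71875; ΔPS = ½(28 + 43.75)(12.75 − 11) = 62.78125.
Government spending = 4 × 43.75 = 175.
DWL = ½ × 4 × (43.75 − 28) = 31.5; fraction = 31.5 / 175 = 0.18.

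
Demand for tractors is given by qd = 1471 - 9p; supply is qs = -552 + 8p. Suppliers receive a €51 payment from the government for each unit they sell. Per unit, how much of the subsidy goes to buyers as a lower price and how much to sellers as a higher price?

Buyers gain €24 per unit; sellers gain €27 per unit

Pre-subsidy: 1471 - 9p = -552 + 8p gives p* = 119, q* = 400.
With the subsidy, sellers receive ps = pb + 51 for each unit, where pb is the price buyers pay.
Supply in terms of pb becomes qs = -552 + 8(pb + 51) = -144 + 8pb. Setting this equal to demand: 1471 - 9pb = -144 + 8pb, so pb = 95.
Sellers receive ps = 95 + 51 = 146; q' = 1471 − 9·95 = 616.
Buyers' price falls by p* − pb = 119 − 95 = 24; sellers' price rises by ps − p* = 146 − 119 = 27.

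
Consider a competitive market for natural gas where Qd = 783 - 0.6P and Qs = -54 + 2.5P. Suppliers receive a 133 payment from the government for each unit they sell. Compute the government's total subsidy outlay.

Pre-subsidy: 783 - 0.6P = -54 + 2.5P gives P* = 270, Q* = 621.
With the subsidy, sellers receive Ps = Pb + 133 for each unit, where Pb is the price buyers pay.
Supply in terms of Pb becomes Qs = -54 + 2.5(Pb + 133) = 278.5 + 2.5Pb. Setting this equal to demand: 783 - 0.6Pb = 278.5 + 2.5Pb, so Pb = 5045/31.
Sellers receive Ps = 5045/31 + 133 = 9168/31; Q' = 783 − 0.6·(5045/31) = 21246/31.
Government outlay = subsidy × quantity = 133 × 21246/31 = 2825718/31.

Government cost = 2825718/31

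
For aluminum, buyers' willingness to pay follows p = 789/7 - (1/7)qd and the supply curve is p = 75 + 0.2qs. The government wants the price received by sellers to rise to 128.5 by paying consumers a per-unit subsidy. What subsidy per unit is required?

Required subsidy s = 54 per unit

At a seller price of 128.5, quantity supplied is -375 + 5·128.5 = 267.5.
Buyers absorb 267.5 only when they pay pb = 789/7 − (1/7)·267.5 = 74.5.
s = ps − pb = 128.5 − 74.5 = 54.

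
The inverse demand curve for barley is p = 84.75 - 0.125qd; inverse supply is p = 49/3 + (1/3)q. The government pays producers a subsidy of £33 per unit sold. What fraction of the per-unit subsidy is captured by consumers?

Consumer share = 3/11

Pre-subsidy: 84.75 - 0.125q = 49/3 + (1/3)q gives q* = 1642/11 and p* = 727/11.
With the subsidy, sellers receive ps = pb + 33 for each unit, where pb is the price buyers pay.
On the curves, pb = 84.75 - 0.125q and ps = 49/3 + (1/3)q; the wedge ps − pb = 33 gives 49/3 + (1/3)q − (84.75 - 0.125q) = 33, so q' = 2434/11.
Then pb = 84.75 − 0.125·(2434/11) = 628/11 and ps = 49/3 + (1/3)·(2434/11) = 991/11.
Buyers' price falls by p* − pb = 727/11 − 628/11 = 9; sellers' price rises by ps − p* = 991/11 − 727/11 = 24.
So consumers capture 9/33 = 3/11 of each unit of subsidy.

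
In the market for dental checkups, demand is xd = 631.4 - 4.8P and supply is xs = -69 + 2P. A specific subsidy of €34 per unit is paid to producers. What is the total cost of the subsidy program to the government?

Government cost = €6290

Pre-subsidy: 631.4 - 4.8P = -69 + 2P gives P* = 103, x* = 137.
With the subsidy, sellers receive Ps = Pb + 34 for each unit, where Pb is the price buyers pay.
Supply in terms of Pb becomes xs = -69 + 2(Pb + 34) = -1 + 2Pb. Setting this equal to demand: 631.4 - 4.8Pb = -1 + 2Pb, so Pb = 93.
Sellers receive Ps = 93 + 34 = 127; x' = 631.4 − 4.8·93 = 185.
Government outlay = subsidy × quantity = 34 × 185 = 6290.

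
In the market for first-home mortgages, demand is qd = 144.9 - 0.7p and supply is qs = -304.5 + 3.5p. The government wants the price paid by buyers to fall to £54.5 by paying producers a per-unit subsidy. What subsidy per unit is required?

At a buyer price of 54.5, quantity demanded is 144.9 − 0.7·54.5 = 106.75.
Sellers supply 106.75 only when they receive ps with -304.5 + 3.5·ps = 106.75, i.e. ps = 117.5.
s = ps − pb = 117.5 − 54.5 = 63.

Required subsidy s = £63 per unit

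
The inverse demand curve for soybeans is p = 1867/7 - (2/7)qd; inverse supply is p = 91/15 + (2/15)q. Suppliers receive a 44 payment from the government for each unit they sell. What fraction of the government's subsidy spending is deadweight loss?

DWL / government spending = 105/1454

Pre-subsidy: 1867/7 - (2/7)q = 91/15 + (2/15)q gives q* = 622 and p* = 89.
With the subsidy, sellers receive ps = pb + 44 for each unit, where pb is the price buyers pay.
On the curves, pb = 1867/7 - (2/7)q and ps = 91/15 + (2/15)q; the wedge ps − pb = 44 gives 91/15 + (2/15)q − (1867/7 - (2/7)q) = 44, so q' = 727.
Then pb = 1867/7 − (2/7)·727 = 59 and ps = 91/15 + (2/15)·727 = 103.
ΔCS = ½(622 + 727)(89 − 59) = 20235; ΔPS = ½(622 + 727)(103 − 89) = 9443.
Government spending = 44 × 727 = 31988.
DWL = ½ × 44 × (727 − 622) = 2310; fraction = 2310 / 31988 = 105/1454.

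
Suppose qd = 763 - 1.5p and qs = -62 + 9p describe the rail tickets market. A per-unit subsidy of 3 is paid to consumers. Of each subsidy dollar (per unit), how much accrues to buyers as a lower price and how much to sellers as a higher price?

Buyers gain 18/7 per unit; sellers gain 3/7 per unit

Pre-subsidy: 763 - 1.5p = -62 + 9p gives p* = 550/7, q* = 4516/7.
With the rebate, buyers effectively pay pb = ps − 3, where ps is the price sellers receive.
Demand in terms of ps becomes qd = 763 − 1.5(ps − 3) = 767.5 - 1.5ps. Setting this equal to supply: 767.5 - 1.5ps = -62 + 9ps, so ps = 79.
Buyers pay pb = 79 − 3 = 76; q' = -62 + 9·79 = 649.
Buyers' price falls by p* − pb = 550/7 − 76 = 18/7; sellers' price rises by ps − p* = 79 − 550/7 = 3/7.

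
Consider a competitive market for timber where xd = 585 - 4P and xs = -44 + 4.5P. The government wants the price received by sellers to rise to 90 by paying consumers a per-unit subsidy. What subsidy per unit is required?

Required subsidy s = 34 per unit

At a seller price of 90, quantity supplied is -44 + 4.5·90 = 361.
Buyers absorb 361 only when they pay Pb with 585 − 4·Pb = 361, i.e. Pb = 56.
s = Ps − Pb = 90 − 56 = 34.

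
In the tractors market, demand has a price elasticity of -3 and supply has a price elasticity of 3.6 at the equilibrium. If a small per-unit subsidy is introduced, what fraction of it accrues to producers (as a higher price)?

Producer share = 5/11

For a small subsidy around the equilibrium, the benefit split depends on the relative slopes, which at a point are proportional to the elasticities.
Buyer share = εs/(εs + |εd|) = 3.6/(3.6 + 3) = 6/11; seller share = |εd|/(εs + |εd|) = 5/11.
So producers capture 5/11 of the subsidy.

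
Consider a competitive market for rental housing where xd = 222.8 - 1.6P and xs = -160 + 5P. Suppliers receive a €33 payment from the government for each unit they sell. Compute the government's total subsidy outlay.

Government cost = €5610

Pre-subsidy: 222.8 - 1.6P = -160 + 5P gives P* = 58, x* = 130.
With the subsidy, sellers receive Ps = Pb + 33 for each unit, where Pb is the price buyers pay.
Supply in terms of Pb becomes xs = -160 + 5(Pb + 33) = 5 + 5Pb. Setting this equal to demand: 222.8 - 1.6Pb = 5 + 5Pb, so Pb = 33.
Sellers receive Ps = 33 + 33 = 66; x' = 222.8 − 1.6·33 = 170.
Government outlay = subsidy × quantity = 33 × 170 = 5610.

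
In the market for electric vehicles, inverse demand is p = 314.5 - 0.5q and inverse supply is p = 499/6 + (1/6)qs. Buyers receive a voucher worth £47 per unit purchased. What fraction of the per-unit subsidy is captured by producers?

Pre-subsidy: 314.5 - 0.5q = 499/6 + (1/6)q gives q* = 347 and p* = 141.
With the rebate, buyers effectively pay pb = ps − 47, where ps is the price sellers receive.
On the curves, pb = 314.5 - 0.5q and ps = 499/6 + (1/6)q; the wedge ps − pb = 47 gives 499/6 + (1/6)q − (314.5 - 0.5q) = 47, so q' = 417.5.
Then pb = 314.5 − 0.5·417.5 = 105.75 and ps = 499/6 + (1/6)·417.5 = 152.75.
Buyers' price falls by p* − pb = 141 − 105.75 = 35.25; sellers' price rises by ps − p* = 152.75 − 141 = 11.75.
So producers capture 11.75/47 = 0.25 of each unit of subsidy.

Producer share = 0.25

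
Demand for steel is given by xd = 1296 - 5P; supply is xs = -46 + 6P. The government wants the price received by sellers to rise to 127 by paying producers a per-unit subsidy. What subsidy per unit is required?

Required subsidy s = 11 per unit

At a seller price of 127, quantity supplied is -46 + 6·127 = 716.
Buyers absorb 716 only when they pay Pb with 1296 − 5·Pb = 716, i.e. Pb = 116.
s = Ps − Pb = 127 − 116 = 11.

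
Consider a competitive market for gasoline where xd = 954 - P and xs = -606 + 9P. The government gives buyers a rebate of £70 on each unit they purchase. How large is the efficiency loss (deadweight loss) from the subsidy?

Pre-subsidy: 954 - P = -606 + 9P gives P* = 156, x* = 798.
With the rebate, buyers effectively pay Pb = Ps − 70, where Ps is the price sellers receive.
Demand in terms of Ps becomes xd = 954 − 1(Ps − 70) = 1024 - Ps. Setting this equal to supply: 1024 - Ps = -606 + 9Ps, so Ps = 163.
Buyers pay Pb = 163 − 70 = 93; x' = -606 + 9·163 = 861.
The subsidy expands output by 861 − 798 = 63 past the efficient level; on those units the gap between marginal cost and willingness to pay runs from 0 up to 70.
DWL = ½ × 70 × 63 = 2205.

Deadweight loss = £2205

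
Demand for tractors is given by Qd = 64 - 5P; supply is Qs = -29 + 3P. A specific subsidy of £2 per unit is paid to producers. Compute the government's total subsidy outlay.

Government cost = £19.25

Pre-subsidy: 64 - 5P = -29 + 3P gives P* = 11.625, Q* = 5.875.
With the subsidy, sellers receive Ps = Pb + 2 for each unit, where Pb is the price buyers pay.
Supply in terms of Pb becomes Qs = -29 + 3(Pb + 2) = -23 + 3Pb. Setting this equal to demand: 64 - 5Pb = -23 + 3Pb, so Pb = 10.875.
Sellers receive Ps = 10.875 + 2 = 12.875; Q' = 64 − 5·10.875 = 9.625.
Government outlay = subsidy × quantity = 2 × 9.625 = 19.25.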